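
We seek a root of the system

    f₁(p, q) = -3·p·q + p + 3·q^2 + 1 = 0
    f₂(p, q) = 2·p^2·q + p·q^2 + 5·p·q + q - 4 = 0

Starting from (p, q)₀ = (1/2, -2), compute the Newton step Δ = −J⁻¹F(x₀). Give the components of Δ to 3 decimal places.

(-0.843, 0.785)

At (1/2, -2): F = (16.500, -10.000).
Jacobian J = [[-3·q + 1, -3·p + 6·q], [4·p·q + q^2 + 5·q, 2·p^2 + 2·p·q + 5·p + 1]].
At the point, J = [[7.000, -13.500], [-10.000, 2.000]] (det J = -121.000).
Solving J·Δ = −F gives Δ = (-0.843, 0.785).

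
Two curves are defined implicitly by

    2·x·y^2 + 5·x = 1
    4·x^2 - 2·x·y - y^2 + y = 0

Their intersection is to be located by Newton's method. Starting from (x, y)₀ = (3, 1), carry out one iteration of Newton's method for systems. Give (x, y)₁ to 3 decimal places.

(1.403, 0.265)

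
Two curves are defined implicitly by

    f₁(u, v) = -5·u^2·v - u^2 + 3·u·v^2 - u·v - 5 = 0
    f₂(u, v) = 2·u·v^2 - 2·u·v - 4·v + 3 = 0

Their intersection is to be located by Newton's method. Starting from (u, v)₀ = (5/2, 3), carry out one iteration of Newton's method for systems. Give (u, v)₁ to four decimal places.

At (5/2, 3): F = (-45.0000, 21.0000).
Jacobian J = [[-10·u·v - 2·u + 3·v^2 - v, -5·u^2 + 6·u·v - u], [2·v^2 - 2·v, 4·u·v - 2·u - 4]].
At the point, J = [[-56.0000, 11.2500], [12.0000, 21.0000]] (det J = -1311.0000).
Solving J·Δ = −F gives Δ = (-0.9010, -0.4851).
Then the next iterate is (u, v)₁ = (1.5990, 2.5149).

(1.5990, 2.5149)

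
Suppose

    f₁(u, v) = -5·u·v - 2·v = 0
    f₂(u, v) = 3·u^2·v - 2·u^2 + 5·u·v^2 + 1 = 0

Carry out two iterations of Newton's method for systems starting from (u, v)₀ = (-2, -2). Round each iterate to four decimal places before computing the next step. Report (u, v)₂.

(-1.0413, -5.3413)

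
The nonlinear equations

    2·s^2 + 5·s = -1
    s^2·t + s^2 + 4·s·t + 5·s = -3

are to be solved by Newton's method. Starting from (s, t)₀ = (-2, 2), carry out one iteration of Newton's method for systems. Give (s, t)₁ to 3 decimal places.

(-2.333, -0.833)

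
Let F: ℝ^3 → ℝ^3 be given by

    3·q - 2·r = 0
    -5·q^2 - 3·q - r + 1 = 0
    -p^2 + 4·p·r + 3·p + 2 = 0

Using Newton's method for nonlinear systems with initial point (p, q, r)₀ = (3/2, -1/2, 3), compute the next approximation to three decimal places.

(4.521, -4.500, -6.750)

At (3/2, -1/2, 3): F = (-7.500, -1.750, 22.250).
Jacobian J = [[0, 3, -2], [0, -10·q - 3, -1], [-2·p + 4·r + 3, 0, 4·p]].
At the point, J = [[0.000, 3.000, -2.000], [0.000, 2.000, -1.000], [12.000, 0.000, 6.000]] (det J = 12.000).
Solving J·Δ = −F gives Δ = (3.021, -4.000, -9.750).
Then the next iterate is (p, q, r)₁ = (4.521, -4.500, -6.750).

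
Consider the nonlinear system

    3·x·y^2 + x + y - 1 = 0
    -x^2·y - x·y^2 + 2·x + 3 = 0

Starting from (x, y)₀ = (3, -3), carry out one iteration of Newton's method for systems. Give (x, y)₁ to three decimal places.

(1.566, -2.248)

At (3, -3): F = (80.000, 9.000).
Jacobian J = [[3·y^2 + 1, 6·x·y + 1], [-2·x·y - y^2 + 2, -x^2 - 2·x·y]].
At the point, J = [[28.000, -53.000], [11.000, 9.000]] (det J = 835.000).
Solving J·Δ = −F gives Δ = (-1.434, 0.752).
Then the next iterate is (x, y)₁ = (1.566, -2.248).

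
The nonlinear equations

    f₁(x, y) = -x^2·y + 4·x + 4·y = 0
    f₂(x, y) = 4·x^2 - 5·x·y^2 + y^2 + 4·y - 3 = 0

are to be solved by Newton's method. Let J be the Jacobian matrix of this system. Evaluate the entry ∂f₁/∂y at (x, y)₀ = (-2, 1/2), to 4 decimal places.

0.0000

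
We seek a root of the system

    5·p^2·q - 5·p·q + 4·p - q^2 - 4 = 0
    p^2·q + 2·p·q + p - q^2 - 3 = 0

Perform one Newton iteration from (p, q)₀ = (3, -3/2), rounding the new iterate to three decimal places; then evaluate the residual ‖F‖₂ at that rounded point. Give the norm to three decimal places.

At (3, -3/2): F = (-39.250, -24.750).
Jacobian J = [[10·p·q - 5·q + 4, 5·p^2 - 5·p - 2·q], [2·p·q + 2·q + 1, p^2 + 2·p - 2·q]].
At the point, J = [[-33.500, 33.000], [-11.000, 18.000]] (det J = -240.000).
Solving J·Δ = −F gives Δ = (0.459, 1.656).
Then the next iterate is (p, q)₁ = (3.459, 0.156).
Re-evaluating at (3.459, 0.156): F = (16.44610, 3.38036), so ‖F‖₂ = 16.790.

16.790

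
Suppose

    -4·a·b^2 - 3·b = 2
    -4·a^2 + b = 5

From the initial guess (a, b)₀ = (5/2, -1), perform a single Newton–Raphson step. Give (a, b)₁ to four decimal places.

At (5/2, -1): F = (-9.0000, -31.0000).
Jacobian J = [[-4·b^2, -8·a·b - 3], [-8·a, 1]].
At the point, J = [[-4.0000, 17.0000], [-20.0000, 1.0000]] (det J = 336.0000).
Solving J·Δ = −F gives Δ = (-1.5417, 0.1667).
Then the next iterate is (a, b)₁ = (0.9583, -0.8333).

(0.9583, -0.8333)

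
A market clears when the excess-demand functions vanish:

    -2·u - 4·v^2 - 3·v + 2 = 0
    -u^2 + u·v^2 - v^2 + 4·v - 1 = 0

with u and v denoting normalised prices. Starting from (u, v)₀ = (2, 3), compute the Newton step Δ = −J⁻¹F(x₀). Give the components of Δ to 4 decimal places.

(0.3304, -1.7652)

At (2, 3): F = (-47.0000, 16.0000).
Jacobian J = [[-2, -8·v - 3], [-2·u + v^2, 2·u·v - 2·v + 4]].
At the point, J = [[-2.0000, -27.0000], [5.0000, 10.0000]] (det J = 115.0000).
Solving J·Δ = −F gives Δ = (0.3304, -1.7652).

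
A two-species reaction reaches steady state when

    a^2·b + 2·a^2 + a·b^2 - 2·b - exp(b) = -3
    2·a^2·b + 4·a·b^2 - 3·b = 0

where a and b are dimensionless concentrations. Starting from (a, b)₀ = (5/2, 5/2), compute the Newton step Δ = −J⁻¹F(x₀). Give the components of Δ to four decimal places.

(-0.9211, -0.6755)

At (5/2, 5/2): F = (29.567506, 86.2500).
Jacobian J = [[2·a·b + 4·a + b^2, a^2 + 2·a·b - exp(b) - 2], [4·a·b + 4·b^2, 2·a^2 + 8·a·b - 3]].
At the point, J = [[28.7500, 4.567506], [50.0000, 59.5000]] (det J = 1482.249698).
Solving J·Δ = −F gives Δ = (-0.9211, -0.6755).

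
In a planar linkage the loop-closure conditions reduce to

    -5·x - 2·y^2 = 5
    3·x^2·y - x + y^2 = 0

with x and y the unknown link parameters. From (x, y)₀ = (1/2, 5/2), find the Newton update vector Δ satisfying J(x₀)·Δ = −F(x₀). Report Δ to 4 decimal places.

At (1/2, 5/2): F = (-20.0000, 7.6250).
Jacobian J = [[-5, -4·y], [6·x·y - 1, 3·x^2 + 2·y]].
At the point, J = [[-5.0000, -10.0000], [6.5000, 5.7500]] (det J = 36.2500).
Solving J·Δ = −F gives Δ = (1.0690, -2.5345).

(1.0690, -2.5345)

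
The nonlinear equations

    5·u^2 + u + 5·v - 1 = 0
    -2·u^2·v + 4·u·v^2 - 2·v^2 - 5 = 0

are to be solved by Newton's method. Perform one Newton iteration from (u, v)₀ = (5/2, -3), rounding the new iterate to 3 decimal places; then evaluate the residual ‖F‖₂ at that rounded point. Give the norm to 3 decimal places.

29.516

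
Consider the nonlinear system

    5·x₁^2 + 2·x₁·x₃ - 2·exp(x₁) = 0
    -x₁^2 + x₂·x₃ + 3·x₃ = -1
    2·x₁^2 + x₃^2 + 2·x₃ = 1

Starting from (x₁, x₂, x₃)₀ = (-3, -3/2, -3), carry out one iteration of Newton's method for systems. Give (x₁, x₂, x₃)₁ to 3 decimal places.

(-1.182, -2.258, -3.453)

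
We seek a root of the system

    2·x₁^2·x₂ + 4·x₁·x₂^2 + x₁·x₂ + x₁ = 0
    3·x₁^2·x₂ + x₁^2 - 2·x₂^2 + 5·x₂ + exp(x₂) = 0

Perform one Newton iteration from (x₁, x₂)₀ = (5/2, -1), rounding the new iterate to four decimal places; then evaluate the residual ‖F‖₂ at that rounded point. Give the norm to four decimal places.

5.4339

At (5/2, -1): F = (-2.5000, -19.132121).
Jacobian J = [[4·x₁·x₂ + 4·x₂^2 + x₂ + 1, 2·x₁^2 + 8·x₁·x₂ + x₁], [6·x₁·x₂ + 2·x₁, 3·x₁^2 - 4·x₂ + exp(x₂) + 5]].
At the point, J = [[-6.0000, -5.0000], [-10.0000, 28.117879]] (det J = -218.707277).
Solving J·Δ = −F gives Δ = (-0.7588, 0.4106).
Then the next iterate is (x₁, x₂)₁ = (1.7412, -0.5894).
Re-evaluating at (1.7412, -0.5894): F = (-0.439404, -5.416136), so ‖F‖₂ = 5.4339.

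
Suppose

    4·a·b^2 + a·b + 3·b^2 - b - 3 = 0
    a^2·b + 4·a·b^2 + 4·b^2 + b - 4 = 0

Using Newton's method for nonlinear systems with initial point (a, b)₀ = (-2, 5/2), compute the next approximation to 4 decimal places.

(-23.9000, -20.5000)

At (-2, 5/2): F = (-41.7500, -16.5000).
Jacobian J = [[4·b^2 + b, 8·a·b + a + 6·b - 1], [2·a·b + 4·b^2, a^2 + 8·a·b + 8·b + 1]].
At the point, J = [[27.5000, -28.0000], [15.0000, -15.0000]] (det J = 7.5000).
Solving J·Δ = −F gives Δ = (-21.9000, -23.0000).
Then the next iterate is (a, b)₁ = (-23.9000, -20.5000).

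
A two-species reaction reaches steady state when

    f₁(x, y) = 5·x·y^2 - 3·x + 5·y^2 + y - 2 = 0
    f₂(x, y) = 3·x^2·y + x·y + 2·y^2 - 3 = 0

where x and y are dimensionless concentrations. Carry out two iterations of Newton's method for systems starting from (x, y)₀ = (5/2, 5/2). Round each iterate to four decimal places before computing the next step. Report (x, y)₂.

(1.1121, 1.0697)

At (5/2, 5/2): F = (102.3750, 62.6250).
Jacobian J = [[5·y^2 - 3, 10·x·y + 10·y + 1], [6·x·y + y, 3·x^2 + x + 4·y]].
At the point, J = [[28.2500, 88.5000], [40.0000, 31.2500]] (det J = -2657.1875).
Solving J·Δ = −F gives Δ = (-0.8818, -0.8753).
Then the next iterate is (x, y)₁ = (1.6182, 1.6247).
Round to (1.6182, 1.6247) and repeat: F = (29.325759, 17.671568), J = [[10.198250, 43.537895], [17.399237, 15.972714]].
Δ = (-0.5061, -0.5550), so (x, y)₂ = (1.1121, 1.0697).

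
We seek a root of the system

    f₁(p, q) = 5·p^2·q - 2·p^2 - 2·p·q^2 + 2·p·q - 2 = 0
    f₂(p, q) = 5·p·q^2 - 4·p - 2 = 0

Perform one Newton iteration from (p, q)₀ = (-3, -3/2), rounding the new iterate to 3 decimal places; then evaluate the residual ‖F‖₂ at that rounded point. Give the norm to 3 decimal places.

20.234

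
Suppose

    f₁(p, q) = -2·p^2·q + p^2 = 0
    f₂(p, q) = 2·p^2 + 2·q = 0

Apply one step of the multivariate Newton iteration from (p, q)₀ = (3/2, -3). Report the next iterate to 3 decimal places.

At (3/2, -3): F = (15.750, -1.500).
Jacobian J = [[-4·p·q + 2·p, -2·p^2], [4·p, 2]].
At the point, J = [[21.000, -4.500], [6.000, 2.000]] (det J = 69.000).
Solving J·Δ = −F gives Δ = (-0.359, 1.826).
Then the next iterate is (p, q)₁ = (1.141, -1.174).

(1.141, -1.174)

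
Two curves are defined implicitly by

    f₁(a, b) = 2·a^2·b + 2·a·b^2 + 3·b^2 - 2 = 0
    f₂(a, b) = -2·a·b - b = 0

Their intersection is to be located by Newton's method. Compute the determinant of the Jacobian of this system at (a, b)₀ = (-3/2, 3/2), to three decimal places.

4.500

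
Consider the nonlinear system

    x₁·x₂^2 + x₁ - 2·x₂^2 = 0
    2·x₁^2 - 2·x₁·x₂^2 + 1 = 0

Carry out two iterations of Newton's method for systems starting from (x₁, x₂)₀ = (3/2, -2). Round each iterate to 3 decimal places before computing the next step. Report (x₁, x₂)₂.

At (3/2, -2): F = (-0.500, -6.500).
Jacobian J = [[x₂^2 + 1, 2·x₁·x₂ - 4·x₂], [4·x₁ - 2·x₂^2, -4·x₁·x₂]].
At the point, J = [[5.000, 2.000], [-2.000, 12.000]] (det J = 64.000).
Solving J·Δ = −F gives Δ = (-0.109, 0.523).
Then the next iterate is (x₁, x₂)₁ = (1.391, -1.477).
Round to (1.391, -1.477) and repeat: F = (0.06245, -1.19925), J = [[3.18153, 1.79899], [1.20094, 8.21803]].
Δ = (-0.111, 0.162), so (x₁, x₂)₂ = (1.280, -1.315).

(1.280, -1.315)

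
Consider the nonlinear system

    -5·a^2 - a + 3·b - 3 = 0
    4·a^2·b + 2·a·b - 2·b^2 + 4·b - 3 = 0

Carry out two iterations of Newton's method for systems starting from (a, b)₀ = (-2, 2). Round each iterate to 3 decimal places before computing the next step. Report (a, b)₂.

At (-2, 2): F = (-15.000, 21.000).
Jacobian J = [[-10·a - 1, 3], [8·a·b + 2·b, 4·a^2 + 2·a - 4·b + 4]].
At the point, J = [[19.000, 3.000], [-28.000, 8.000]] (det J = 236.000).
Solving J·Δ = −F gives Δ = (0.775, 0.089).
Then the next iterate is (a, b)₁ = (-1.225, 2.089).
Round to (-1.225, 2.089) and repeat: F = (-3.01113, 4.04933), J = [[11.250, 3.000], [-16.29420, -0.80350]].
Δ = (0.244, 0.088), so (a, b)₂ = (-0.981, 2.177).

(-0.981, 2.177)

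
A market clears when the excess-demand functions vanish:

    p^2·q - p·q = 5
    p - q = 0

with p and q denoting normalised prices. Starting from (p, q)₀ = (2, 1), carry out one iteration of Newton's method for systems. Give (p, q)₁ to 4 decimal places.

At (2, 1): F = (-3.0000, 1.0000).
Jacobian J = [[2·p·q - q, p^2 - p], [1, -1]].
At the point, J = [[3.0000, 2.0000], [1.0000, -1.0000]] (det J = -5.0000).
Solving J·Δ = −F gives Δ = (0.2000, 1.2000).
Then the next iterate is (p, q)₁ = (2.2000, 2.2000).

(2.2000, 2.2000)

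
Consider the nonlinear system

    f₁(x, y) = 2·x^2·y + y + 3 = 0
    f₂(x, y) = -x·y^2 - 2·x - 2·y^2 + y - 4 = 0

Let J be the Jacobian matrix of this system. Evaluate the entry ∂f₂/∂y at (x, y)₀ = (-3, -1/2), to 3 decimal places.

0.000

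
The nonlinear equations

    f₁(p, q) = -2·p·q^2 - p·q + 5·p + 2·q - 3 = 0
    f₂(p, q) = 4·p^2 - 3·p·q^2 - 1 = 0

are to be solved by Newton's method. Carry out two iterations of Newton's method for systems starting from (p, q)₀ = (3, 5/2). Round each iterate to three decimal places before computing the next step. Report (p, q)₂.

(1.611, 1.526)

At (3, 5/2): F = (-28.000, -21.250).
Jacobian J = [[-2·q^2 - q + 5, -4·p·q - p + 2], [8·p - 3·q^2, -6·p·q]].
At the point, J = [[-10.000, -31.000], [5.250, -45.000]] (det J = 612.750).
Solving J·Δ = −F gives Δ = (-0.981, -0.587).
Then the next iterate is (p, q)₁ = (2.019, 1.913).
Round to (2.019, 1.913) and repeat: F = (-7.71869, -6.86057), J = [[-4.23214, -15.46839], [5.17329, -23.17408]].
Δ = (-0.408, -0.387), so (p, q)₂ = (1.611, 1.526).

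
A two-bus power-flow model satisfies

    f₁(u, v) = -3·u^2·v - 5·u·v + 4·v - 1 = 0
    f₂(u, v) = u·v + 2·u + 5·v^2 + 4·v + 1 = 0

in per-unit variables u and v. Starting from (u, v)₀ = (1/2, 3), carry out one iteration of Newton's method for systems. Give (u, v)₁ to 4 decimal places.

At (1/2, 3): F = (1.2500, 60.5000).
Jacobian J = [[-6·u·v - 5·v, -3·u^2 - 5·u + 4], [v + 2, u + 10·v + 4]].
At the point, J = [[-24.0000, 0.7500], [5.0000, 34.5000]] (det J = -831.7500).
Solving J·Δ = −F gives Δ = (-0.0027, -1.7532).
Then the next iterate is (u, v)₁ = (0.4973, 1.2468).

(0.4973, 1.2468)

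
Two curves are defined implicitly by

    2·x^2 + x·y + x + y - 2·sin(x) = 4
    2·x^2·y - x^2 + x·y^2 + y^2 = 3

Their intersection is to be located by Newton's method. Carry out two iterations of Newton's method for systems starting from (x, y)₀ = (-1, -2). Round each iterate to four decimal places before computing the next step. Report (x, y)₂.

At (-1, -2): F = (-1.317058, -8.0000).
Jacobian J = [[4·x + y - 2·cos(x) + 1, x + 1], [4·x·y - 2·x + y^2, 2·x^2 + 2·x·y + 2·y]].
At the point, J = [[-6.080605, 0.0000], [14.0000, 2.0000]] (det J = -12.161209).
Solving J·Δ = −F gives Δ = (-0.2166, 5.5162).
Then the next iterate is (x, y)₁ = (-1.2166, 3.5162).
Round to (-1.2166, 3.5162) and repeat: F = (-1.142127, 3.250680), J = [[-1.043873, -0.2166], [-2.314373, 1.437013]].
Δ = (-0.4683, -3.0163), so (x, y)₂ = (-1.6849, 0.4999).

(-1.6849, 0.4999)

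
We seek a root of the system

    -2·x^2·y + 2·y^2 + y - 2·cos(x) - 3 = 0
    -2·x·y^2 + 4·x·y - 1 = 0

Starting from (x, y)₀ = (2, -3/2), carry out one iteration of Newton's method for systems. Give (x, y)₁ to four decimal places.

(2.2099, -0.2898)

At (2, -3/2): F = (12.832294, -22.0000).
Jacobian J = [[-4·x·y + 2·sin(x), -2·x^2 + 4·y + 1], [-2·y^2 + 4·y, -4·x·y + 4·x]].
At the point, J = [[13.818595, -13.0000], [-10.5000, 20.0000]] (det J = 139.871897).
Solving J·Δ = −F gives Δ = (0.2099, 1.2102).
Then the next iterate is (x, y)₁ = (2.2099, -0.2898).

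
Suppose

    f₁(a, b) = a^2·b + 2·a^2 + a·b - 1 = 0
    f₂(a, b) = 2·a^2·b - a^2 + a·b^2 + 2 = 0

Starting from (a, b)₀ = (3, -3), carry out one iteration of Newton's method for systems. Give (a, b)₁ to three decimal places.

(1.970, -2.189)

At (3, -3): F = (-19.000, -34.000).
Jacobian J = [[2·a·b + 4·a + b, a^2 + a], [4·a·b - 2·a + b^2, 2·a^2 + 2·a·b]].
At the point, J = [[-9.000, 12.000], [-33.000, 0.000]] (det J = 396.000).
Solving J·Δ = −F gives Δ = (-1.030, 0.811).
Then the next iterate is (a, b)₁ = (1.970, -2.189).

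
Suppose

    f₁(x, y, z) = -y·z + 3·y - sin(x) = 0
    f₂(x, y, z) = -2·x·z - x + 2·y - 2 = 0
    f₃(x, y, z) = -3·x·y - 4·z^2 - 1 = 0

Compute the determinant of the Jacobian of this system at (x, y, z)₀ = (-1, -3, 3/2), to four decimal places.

-118.7909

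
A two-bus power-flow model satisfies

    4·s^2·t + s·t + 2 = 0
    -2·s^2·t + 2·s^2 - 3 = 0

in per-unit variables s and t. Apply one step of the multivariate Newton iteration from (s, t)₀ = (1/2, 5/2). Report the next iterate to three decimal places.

(2.071, -14.429)

At (1/2, 5/2): F = (5.750, -3.750).
Jacobian J = [[8·s·t + t, 4·s^2 + s], [-4·s·t + 4·s, -2·s^2]].
At the point, J = [[12.500, 1.500], [-3.000, -0.500]] (det J = -1.750).
Solving J·Δ = −F gives Δ = (1.571, -16.929).
Then the next iterate is (s, t)₁ = (2.071, -14.429).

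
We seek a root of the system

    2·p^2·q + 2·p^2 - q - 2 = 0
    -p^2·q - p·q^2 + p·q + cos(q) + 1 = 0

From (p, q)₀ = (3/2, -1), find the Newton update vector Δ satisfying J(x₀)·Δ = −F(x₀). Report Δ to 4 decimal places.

(-1.6736, 0.2857)

At (3/2, -1): F = (-1.0000, 0.790302).
Jacobian J = [[4·p·q + 4·p, 2·p^2 - 1], [-2·p·q - q^2 + q, -p^2 - 2·p·q + p - sin(q)]].
At the point, J = [[0.0000, 3.5000], [1.0000, 3.091471]] (det J = -3.5000).
Solving J·Δ = −F gives Δ = (-1.6736, 0.2857).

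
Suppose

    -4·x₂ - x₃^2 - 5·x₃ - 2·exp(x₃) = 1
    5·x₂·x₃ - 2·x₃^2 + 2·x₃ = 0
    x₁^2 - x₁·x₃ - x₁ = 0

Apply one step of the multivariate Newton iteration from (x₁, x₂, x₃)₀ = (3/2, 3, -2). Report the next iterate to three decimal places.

(0.880, 0.914, -1.155)

At (3/2, 3, -2): F = (-7.27067, -42.000, 3.750).
Jacobian J = [[0, -4, -2·x₃ - 2·exp(x₃) - 5], [0, 5·x₃, 5·x₂ - 4·x₃ + 2], [2·x₁ - x₃ - 1, 0, -x₁]].
At the point, J = [[0.000, -4.000, -1.27067], [0.000, -10.000, 25.000], [4.000, 0.000, -1.500]] (det J = -450.82682).
Solving J·Δ = −F gives Δ = (-0.620, -2.086, 0.845).
Then the next iterate is (x₁, x₂, x₃)₁ = (0.880, 0.914, -1.155).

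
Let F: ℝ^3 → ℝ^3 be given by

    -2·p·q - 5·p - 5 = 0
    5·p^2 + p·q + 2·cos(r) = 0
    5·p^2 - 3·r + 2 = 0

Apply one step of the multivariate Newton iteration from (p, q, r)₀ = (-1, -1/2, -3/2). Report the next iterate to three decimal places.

(-0.332, 1.336, 0.107)

At (-1, -1/2, -3/2): F = (-1.000, 5.64147, 11.500).
Jacobian J = [[-2·q - 5, -2·p, 0], [10·p + q, p, -2·sin(r)], [10·p, 0, -3]].
At the point, J = [[-4.000, 2.000, 0.000], [-10.500, -1.000, 1.99499], [-10.000, 0.000, -3.000]] (det J = -114.89980).
Solving J·Δ = −F gives Δ = (0.668, 1.836, 1.607).
Then the next iterate is (p, q, r)₁ = (-0.332, 1.336, 0.107).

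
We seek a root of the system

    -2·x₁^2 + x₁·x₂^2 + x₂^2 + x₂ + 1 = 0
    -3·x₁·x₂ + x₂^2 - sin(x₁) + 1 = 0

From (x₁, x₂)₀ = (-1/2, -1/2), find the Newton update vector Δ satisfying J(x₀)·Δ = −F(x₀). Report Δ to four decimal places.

(0.5250, -2.6123)

At (-1/2, -1/2): F = (0.1250, 0.979426).
Jacobian J = [[-4·x₁ + x₂^2, 2·x₁·x₂ + 2·x₂ + 1], [-3·x₂ - cos(x₁), -3·x₁ + 2·x₂]].
At the point, J = [[2.2500, 0.5000], [0.622417, 0.5000]] (det J = 0.813791).
Solving J·Δ = −F gives Δ = (0.5250, -2.6123).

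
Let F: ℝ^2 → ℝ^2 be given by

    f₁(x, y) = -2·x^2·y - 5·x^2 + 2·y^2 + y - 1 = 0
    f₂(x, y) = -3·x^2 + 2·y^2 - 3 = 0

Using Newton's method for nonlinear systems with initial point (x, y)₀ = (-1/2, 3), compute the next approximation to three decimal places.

At (-1/2, 3): F = (17.250, 14.250).
Jacobian J = [[-4·x·y - 10·x, -2·x^2 + 4·y + 1], [-6·x, 4·y]].
At the point, J = [[11.000, 12.500], [3.000, 12.000]] (det J = 94.500).
Solving J·Δ = −F gives Δ = (-0.306, -1.111).
Then the next iterate is (x, y)₁ = (-0.806, 1.889).

(-0.806, 1.889)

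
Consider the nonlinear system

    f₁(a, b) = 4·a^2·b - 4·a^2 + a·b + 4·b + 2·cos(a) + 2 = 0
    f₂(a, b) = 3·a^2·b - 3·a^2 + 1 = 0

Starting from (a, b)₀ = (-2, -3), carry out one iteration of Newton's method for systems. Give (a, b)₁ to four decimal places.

(-1.8184, 0.1901)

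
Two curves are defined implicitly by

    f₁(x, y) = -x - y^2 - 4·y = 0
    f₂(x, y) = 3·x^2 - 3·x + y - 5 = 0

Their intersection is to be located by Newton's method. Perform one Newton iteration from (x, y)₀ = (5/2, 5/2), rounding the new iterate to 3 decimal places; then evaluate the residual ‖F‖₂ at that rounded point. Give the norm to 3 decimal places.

At (5/2, 5/2): F = (-18.750, 8.750).
Jacobian J = [[-1, -2·y - 4], [6·x - 3, 1]].
At the point, J = [[-1.000, -9.000], [12.000, 1.000]] (det J = 107.000).
Solving J·Δ = −F gives Δ = (-0.561, -2.021).
Then the next iterate is (x, y)₁ = (1.939, 0.479).
Re-evaluating at (1.939, 0.479): F = (-4.08444, 0.94116), so ‖F‖₂ = 4.191.

4.191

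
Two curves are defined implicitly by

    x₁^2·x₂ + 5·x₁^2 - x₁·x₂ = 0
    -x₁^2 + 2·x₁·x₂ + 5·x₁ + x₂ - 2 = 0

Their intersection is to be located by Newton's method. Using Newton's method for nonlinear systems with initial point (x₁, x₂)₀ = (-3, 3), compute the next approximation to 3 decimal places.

At (-3, 3): F = (81.000, -41.000).
Jacobian J = [[2·x₁·x₂ + 10·x₁ - x₂, x₁^2 - x₁], [-2·x₁ + 2·x₂ + 5, 2·x₁ + 1]].
At the point, J = [[-51.000, 12.000], [17.000, -5.000]] (det J = 51.000).
Solving J·Δ = −F gives Δ = (-1.706, -14.000).
Then the next iterate is (x₁, x₂)₁ = (-4.706, -11.000).

(-4.706, -11.000)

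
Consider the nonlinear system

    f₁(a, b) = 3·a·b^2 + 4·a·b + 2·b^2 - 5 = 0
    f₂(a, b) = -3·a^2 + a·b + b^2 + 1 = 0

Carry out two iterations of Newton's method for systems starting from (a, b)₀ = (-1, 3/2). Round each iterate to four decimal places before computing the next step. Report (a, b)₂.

(-0.3221, -2.4129)

At (-1, 3/2): F = (-13.2500, -1.2500).
Jacobian J = [[3·b^2 + 4·b, 6·a·b + 4·a + 4·b], [-6·a + b, a + 2·b]].
At the point, J = [[12.7500, -7.0000], [7.5000, 2.0000]] (det J = 78.0000).
Solving J·Δ = −F gives Δ = (0.4519, -1.0697).
Then the next iterate is (a, b)₁ = (-0.5481, 0.4303).
Round to (-0.5481, 0.4303) and repeat: F = (-5.877529, 0.048070), J = [[2.276674, -1.886285], [3.7189, 0.3125]].
Δ = (0.2260, -2.8432), so (a, b)₂ = (-0.3221, -2.4129).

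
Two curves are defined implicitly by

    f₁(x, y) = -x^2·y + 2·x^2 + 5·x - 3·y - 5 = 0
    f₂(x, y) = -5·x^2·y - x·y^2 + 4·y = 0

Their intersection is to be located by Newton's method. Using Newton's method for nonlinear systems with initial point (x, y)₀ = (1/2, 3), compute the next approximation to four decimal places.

(0.6915, -0.3797)

At (1/2, 3): F = (-11.7500, 3.7500).
Jacobian J = [[-2·x·y + 4·x + 5, -x^2 - 3], [-10·x·y - y^2, -5·x^2 - 2·x·y + 4]].
At the point, J = [[4.0000, -3.2500], [-24.0000, -0.2500]] (det J = -79.0000).
Solving J·Δ = −F gives Δ = (0.1915, -3.3797).
Then the next iterate is (x, y)₁ = (0.6915, -0.3797).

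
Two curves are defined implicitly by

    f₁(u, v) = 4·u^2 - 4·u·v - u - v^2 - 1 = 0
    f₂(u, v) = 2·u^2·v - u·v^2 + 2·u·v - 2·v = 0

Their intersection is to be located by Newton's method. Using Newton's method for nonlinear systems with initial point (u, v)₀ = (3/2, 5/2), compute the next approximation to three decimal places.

At (3/2, 5/2): F = (-14.750, 4.375).
Jacobian J = [[8·u - 4·v - 1, -4·u - 2·v], [4·u·v - v^2 + 2·v, 2·u^2 - 2·u·v + 2·u - 2]].
At the point, J = [[1.000, -11.000], [13.750, -2.000]] (det J = 149.250).
Solving J·Δ = −F gives Δ = (-0.520, -1.388).
Then the next iterate is (u, v)₁ = (0.980, 1.112).

(0.980, 1.112)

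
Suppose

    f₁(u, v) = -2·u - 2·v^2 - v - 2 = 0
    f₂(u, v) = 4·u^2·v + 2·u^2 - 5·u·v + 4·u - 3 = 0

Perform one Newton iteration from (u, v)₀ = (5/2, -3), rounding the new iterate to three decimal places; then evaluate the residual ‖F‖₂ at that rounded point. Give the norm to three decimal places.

11.137

At (5/2, -3): F = (-22.000, -18.000).
Jacobian J = [[-2, -4·v - 1], [8·u·v + 4·u - 5·v + 4, 4·u^2 - 5·u]].
At the point, J = [[-2.000, 11.000], [-31.000, 12.500]] (det J = 316.000).
Solving J·Δ = −F gives Δ = (0.244, 2.044).
Then the next iterate is (u, v)₁ = (2.744, -0.956).
Re-evaluating at (2.744, -0.956): F = (-8.35987, 7.35845), so ‖F‖₂ = 11.137.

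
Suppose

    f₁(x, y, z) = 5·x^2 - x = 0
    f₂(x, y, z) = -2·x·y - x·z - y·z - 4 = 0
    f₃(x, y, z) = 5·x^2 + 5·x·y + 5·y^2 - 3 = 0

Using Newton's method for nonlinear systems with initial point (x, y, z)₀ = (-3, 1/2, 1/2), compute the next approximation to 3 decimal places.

At (-3, 1/2, 1/2): F = (48.000, 0.250, 35.750).
Jacobian J = [[10·x - 1, 0, 0], [-2·y - z, -2·x - z, -x - y], [10·x + 5·y, 5·x + 10·y, 0]].
At the point, J = [[-31.000, 0.000, 0.000], [-1.500, 5.500, 2.500], [-27.500, -10.000, 0.000]] (det J = -775.000).
Solving J·Δ = −F gives Δ = (1.548, -0.683, 2.332).
Then the next iterate is (x, y, z)₁ = (-1.452, -0.183, 2.832).

(-1.452, -0.183, 2.832)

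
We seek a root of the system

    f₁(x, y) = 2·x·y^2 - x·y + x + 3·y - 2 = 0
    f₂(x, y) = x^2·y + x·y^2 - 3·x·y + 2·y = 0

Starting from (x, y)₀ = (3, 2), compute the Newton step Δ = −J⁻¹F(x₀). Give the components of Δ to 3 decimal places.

At (3, 2): F = (25.000, 16.000).
Jacobian J = [[2·y^2 - y + 1, 4·x·y - x + 3], [2·x·y + y^2 - 3·y, x^2 + 2·x·y - 3·x + 2]].
At the point, J = [[7.000, 24.000], [10.000, 14.000]] (det J = -142.000).
Solving J·Δ = −F gives Δ = (-0.239, -0.972).

(-0.239, -0.972)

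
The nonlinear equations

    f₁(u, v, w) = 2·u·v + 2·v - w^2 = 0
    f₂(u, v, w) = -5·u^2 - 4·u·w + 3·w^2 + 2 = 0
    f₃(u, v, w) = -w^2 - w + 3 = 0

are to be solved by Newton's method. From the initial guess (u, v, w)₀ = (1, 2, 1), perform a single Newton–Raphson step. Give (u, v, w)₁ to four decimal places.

At (1, 2, 1): F = (7.0000, -4.0000, 1.0000).
Jacobian J = [[2·v, 2·u + 2, -2·w], [-10·u - 4·w, 0, -4·u + 6·w], [0, 0, -2·w - 1]].
At the point, J = [[4.0000, 4.0000, -2.0000], [-14.0000, 0.0000, 2.0000], [0.0000, 0.0000, -3.0000]] (det J = -168.0000).
Solving J·Δ = −F gives Δ = (-0.2381, -1.3452, 0.3333).
Then the next iterate is (u, v, w)₁ = (0.7619, 0.6548, 1.3333).

(0.7619, 0.6548, 1.3333)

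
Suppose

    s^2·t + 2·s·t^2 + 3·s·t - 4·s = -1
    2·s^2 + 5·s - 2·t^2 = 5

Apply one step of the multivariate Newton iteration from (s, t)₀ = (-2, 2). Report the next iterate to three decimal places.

(-4.600, 1.100)

At (-2, 2): F = (-11.000, -15.000).
Jacobian J = [[2·s·t + 2·t^2 + 3·t - 4, s^2 + 4·s·t + 3·s], [4·s + 5, -4·t]].
At the point, J = [[2.000, -18.000], [-3.000, -8.000]] (det J = -70.000).
Solving J·Δ = −F gives Δ = (-2.600, -0.900).
Then the next iterate is (s, t)₁ = (-4.600, 1.100).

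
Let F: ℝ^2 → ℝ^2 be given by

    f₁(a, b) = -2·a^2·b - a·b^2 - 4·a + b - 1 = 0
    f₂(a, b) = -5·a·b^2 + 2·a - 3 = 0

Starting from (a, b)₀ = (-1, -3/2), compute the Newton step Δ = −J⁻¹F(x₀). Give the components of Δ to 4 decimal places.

At (-1, -3/2): F = (6.7500, 6.2500).
Jacobian J = [[-4·a·b - b^2 - 4, -2·a^2 - 2·a·b + 1], [-5·b^2 + 2, -10·a·b]].
At the point, J = [[-12.2500, -4.0000], [-9.2500, -15.0000]] (det J = 146.7500).
Solving J·Δ = −F gives Δ = (0.5196, 0.0963).

(0.5196, 0.0963)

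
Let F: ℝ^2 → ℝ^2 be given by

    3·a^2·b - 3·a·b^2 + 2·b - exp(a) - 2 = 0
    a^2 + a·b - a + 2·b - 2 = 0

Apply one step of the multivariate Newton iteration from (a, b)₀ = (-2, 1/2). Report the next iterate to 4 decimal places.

At (-2, 1/2): F = (6.364665, 4.0000).
Jacobian J = [[6·a·b - 3·b^2 - exp(a), 3·a^2 - 6·a·b + 2], [2·a + b - 1, a + 2]].
At the point, J = [[-6.885335, 20.0000], [-4.5000, 0.0000]] (det J = 90.0000).
Solving J·Δ = −F gives Δ = (0.8889, -0.0122).
Then the next iterate is (a, b)₁ = (-1.1111, 0.4878).

(-1.1111, 0.4878)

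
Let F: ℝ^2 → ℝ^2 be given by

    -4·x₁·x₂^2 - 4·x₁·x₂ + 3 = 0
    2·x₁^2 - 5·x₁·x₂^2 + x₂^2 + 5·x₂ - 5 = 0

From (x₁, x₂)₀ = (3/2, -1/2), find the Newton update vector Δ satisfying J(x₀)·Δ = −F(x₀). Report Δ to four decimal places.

(-4.5000, 2.2609)

At (3/2, -1/2): F = (4.5000, -4.6250).
Jacobian J = [[-4·x₂^2 - 4·x₂, -8·x₁·x₂ - 4·x₁], [4·x₁ - 5·x₂^2, -10·x₁·x₂ + 2·x₂ + 5]].
At the point, J = [[1.0000, 0.0000], [4.7500, 11.5000]] (det J = 11.5000).
Solving J·Δ = −F gives Δ = (-4.5000, 2.2609).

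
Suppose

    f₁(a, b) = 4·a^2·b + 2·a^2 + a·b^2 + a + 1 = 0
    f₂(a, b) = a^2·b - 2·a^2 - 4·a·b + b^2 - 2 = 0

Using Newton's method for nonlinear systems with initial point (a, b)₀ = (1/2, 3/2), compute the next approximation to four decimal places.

(0.0722, 1.5753)

At (1/2, 3/2): F = (4.6250, -2.8750).
Jacobian J = [[8·a·b + 4·a + b^2 + 1, 4·a^2 + 2·a·b], [2·a·b - 4·a - 4·b, a^2 - 4·a + 2·b]].
At the point, J = [[11.2500, 2.5000], [-6.5000, 1.2500]] (det J = 30.3125).
Solving J·Δ = −F gives Δ = (-0.4278, 0.0753).
Then the next iterate is (a, b)₁ = (0.0722, 1.5753).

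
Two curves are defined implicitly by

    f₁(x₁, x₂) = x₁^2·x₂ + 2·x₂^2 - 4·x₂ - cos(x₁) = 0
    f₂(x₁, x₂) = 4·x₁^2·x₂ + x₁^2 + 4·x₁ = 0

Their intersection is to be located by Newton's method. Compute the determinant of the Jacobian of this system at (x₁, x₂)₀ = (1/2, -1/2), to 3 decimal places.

17.229

J = [[2·x₁·x₂ + sin(x₁), x₁^2 + 4·x₂ - 4], [8·x₁·x₂ + 2·x₁ + 4, 4·x₁^2]].
At the point, J = [[-0.02057, -5.750], [3.000, 1.000]].
det J = 17.229.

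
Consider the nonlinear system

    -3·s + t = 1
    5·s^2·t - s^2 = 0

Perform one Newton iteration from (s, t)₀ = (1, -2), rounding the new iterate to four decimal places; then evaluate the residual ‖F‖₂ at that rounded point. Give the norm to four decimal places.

823.8227

At (1, -2): F = (-6.0000, -11.0000).
Jacobian J = [[-3, 1], [10·s·t - 2·s, 5·s^2]].
At the point, J = [[-3.0000, 1.0000], [-22.0000, 5.0000]] (det J = 7.0000).
Solving J·Δ = −F gives Δ = (2.7143, 14.1429).
Then the next iterate is (s, t)₁ = (3.7143, 12.1429).
Re-evaluating at (3.7143, 12.1429): F = (0.0000, 823.822704), so ‖F‖₂ = 823.8227.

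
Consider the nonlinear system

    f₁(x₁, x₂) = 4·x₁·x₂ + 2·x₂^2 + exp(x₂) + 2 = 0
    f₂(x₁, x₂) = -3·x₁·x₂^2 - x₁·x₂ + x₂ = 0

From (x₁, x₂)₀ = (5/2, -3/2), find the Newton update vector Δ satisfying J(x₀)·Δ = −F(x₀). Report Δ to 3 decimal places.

(-1.079, 0.427)

At (5/2, -3/2): F = (-8.27687, -14.625).
Jacobian J = [[4·x₂, 4·x₁ + 4·x₂ + exp(x₂)], [-3·x₂^2 - x₂, -6·x₁·x₂ - x₁ + 1]].
At the point, J = [[-6.000, 4.22313], [-5.250, 21.000]] (det J = -103.82857).
Solving J·Δ = −F gives Δ = (-1.079, 0.427).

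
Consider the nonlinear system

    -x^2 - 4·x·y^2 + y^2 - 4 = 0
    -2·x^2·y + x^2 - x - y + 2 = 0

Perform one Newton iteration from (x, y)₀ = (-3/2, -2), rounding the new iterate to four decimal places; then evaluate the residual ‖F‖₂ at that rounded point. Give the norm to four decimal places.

7.3185

At (-3/2, -2): F = (21.7500, 16.7500).
Jacobian J = [[-2·x - 4·y^2, -8·x·y + 2·y], [-4·x·y + 2·x - 1, -2·x^2 - 1]].
At the point, J = [[-13.0000, -28.0000], [-16.0000, -5.5000]] (det J = -376.5000).
Solving J·Δ = −F gives Δ = (0.9280, 0.3459).
Then the next iterate is (x, y)₁ = (-0.5720, -1.6541).
Re-evaluating at (-0.5720, -1.6541): F = (4.668938, 5.635674), so ‖F‖₂ = 7.3185.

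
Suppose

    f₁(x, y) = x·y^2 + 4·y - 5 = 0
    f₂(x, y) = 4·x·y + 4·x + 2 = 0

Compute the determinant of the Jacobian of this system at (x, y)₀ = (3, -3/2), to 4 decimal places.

17.0000

J = [[y^2, 2·x·y + 4], [4·y + 4, 4·x]].
At the point, J = [[2.2500, -5.0000], [-2.0000, 12.0000]].
det J = 17.0000.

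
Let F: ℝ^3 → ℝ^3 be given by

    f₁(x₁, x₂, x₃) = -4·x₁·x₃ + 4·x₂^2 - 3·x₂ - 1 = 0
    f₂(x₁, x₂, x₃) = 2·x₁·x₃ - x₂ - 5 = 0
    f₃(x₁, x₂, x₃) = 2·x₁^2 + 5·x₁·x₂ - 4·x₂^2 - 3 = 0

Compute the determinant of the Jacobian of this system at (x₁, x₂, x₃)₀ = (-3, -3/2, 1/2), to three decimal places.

-1989.000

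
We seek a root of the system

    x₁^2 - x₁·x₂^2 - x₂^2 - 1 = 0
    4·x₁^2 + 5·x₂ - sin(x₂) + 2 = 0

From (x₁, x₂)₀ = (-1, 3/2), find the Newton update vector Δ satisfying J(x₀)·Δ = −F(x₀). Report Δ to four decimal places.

At (-1, 3/2): F = (0.0000, 12.502505).
Jacobian J = [[2·x₁ - x₂^2, -2·x₁·x₂ - 2·x₂], [8·x₁, -cos(x₂) + 5]].
At the point, J = [[-4.2500, 0.0000], [-8.0000, 4.929263]] (det J = -20.949367).
Solving J·Δ = −F gives Δ = (0.0000, -2.5364).

(0.0000, -2.5364)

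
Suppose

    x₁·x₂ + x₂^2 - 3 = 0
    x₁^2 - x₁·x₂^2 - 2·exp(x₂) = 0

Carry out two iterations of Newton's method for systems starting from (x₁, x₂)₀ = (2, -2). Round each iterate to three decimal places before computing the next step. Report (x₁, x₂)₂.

At (2, -2): F = (-3.000, -4.27067).
Jacobian J = [[x₂, x₁ + 2·x₂], [2·x₁ - x₂^2, -2·x₁·x₂ - 2·exp(x₂)]].
At the point, J = [[-2.000, -2.000], [0.000, 7.72933]] (det J = -15.45866).
Solving J·Δ = −F gives Δ = (-2.053, 0.553).
Then the next iterate is (x₁, x₂)₁ = (-0.053, -1.447).
Round to (-0.053, -1.447) and repeat: F = (-0.82950, -0.35677), J = [[-1.447, -2.947], [-2.19981, -0.62393]].
Δ = (-0.096, -0.234), so (x₁, x₂)₂ = (-0.149, -1.681).

(-0.149, -1.681)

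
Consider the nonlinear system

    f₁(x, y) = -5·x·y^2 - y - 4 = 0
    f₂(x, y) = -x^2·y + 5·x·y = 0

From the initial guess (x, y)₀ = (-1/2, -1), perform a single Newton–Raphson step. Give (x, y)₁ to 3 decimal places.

(0.303, -1.753)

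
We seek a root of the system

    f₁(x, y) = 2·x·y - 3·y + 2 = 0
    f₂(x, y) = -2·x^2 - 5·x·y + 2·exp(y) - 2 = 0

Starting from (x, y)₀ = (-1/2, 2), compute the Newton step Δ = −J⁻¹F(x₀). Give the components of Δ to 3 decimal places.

At (-1/2, 2): F = (-6.000, 17.27811).
Jacobian J = [[2·y, 2·x - 3], [-4·x - 5·y, -5·x + 2·exp(y)]].
At the point, J = [[4.000, -4.000], [-8.000, 17.27811]] (det J = 37.11245).
Solving J·Δ = −F gives Δ = (0.931, -0.569).

(0.931, -0.569)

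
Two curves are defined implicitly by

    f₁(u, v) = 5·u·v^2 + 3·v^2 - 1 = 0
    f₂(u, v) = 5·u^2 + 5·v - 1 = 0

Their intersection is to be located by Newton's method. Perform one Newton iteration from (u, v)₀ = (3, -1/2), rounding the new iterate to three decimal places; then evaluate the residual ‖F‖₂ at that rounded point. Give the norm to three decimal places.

9.817

At (3, -1/2): F = (3.500, 41.500).
Jacobian J = [[5·v^2, 10·u·v + 6·v], [10·u, 5]].
At the point, J = [[1.250, -18.000], [30.000, 5.000]] (det J = 546.250).
Solving J·Δ = −F gives Δ = (-1.400, 0.097).
Then the next iterate is (u, v)₁ = (1.600, -0.403).
Re-evaluating at (1.600, -0.403): F = (0.78650, 9.785), so ‖F‖₂ = 9.817.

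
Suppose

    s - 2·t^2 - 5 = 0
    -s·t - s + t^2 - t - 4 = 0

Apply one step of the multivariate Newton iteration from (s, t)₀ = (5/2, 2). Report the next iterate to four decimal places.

(-0.9574, 0.2553)

At (5/2, 2): F = (-10.5000, -9.5000).
Jacobian J = [[1, -4·t], [-t - 1, -s + 2·t - 1]].
At the point, J = [[1.0000, -8.0000], [-3.0000, 0.5000]] (det J = -23.5000).
Solving J·Δ = −F gives Δ = (-3.4574, -1.7447).
Then the next iterate is (s, t)₁ = (-0.9574, 0.2553).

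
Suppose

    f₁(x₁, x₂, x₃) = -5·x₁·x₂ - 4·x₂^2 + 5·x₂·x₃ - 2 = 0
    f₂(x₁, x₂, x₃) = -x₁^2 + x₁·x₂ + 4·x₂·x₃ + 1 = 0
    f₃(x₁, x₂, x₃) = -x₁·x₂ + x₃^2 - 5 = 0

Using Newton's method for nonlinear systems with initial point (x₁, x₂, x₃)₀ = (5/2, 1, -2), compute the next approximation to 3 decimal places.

(0.670, 0.362, -2.019)

At (5/2, 1, -2): F = (-28.500, -10.750, -3.500).
Jacobian J = [[-5·x₂, -5·x₁ - 8·x₂ + 5·x₃, 5·x₂], [-2·x₁ + x₂, x₁ + 4·x₃, 4·x₂], [-x₂, -x₁, 2·x₃]].
At the point, J = [[-5.000, -30.500, 5.000], [-4.000, -5.500, 4.000], [-1.000, -2.500, -4.000]] (det J = 472.500).
Solving J·Δ = −F gives Δ = (-1.830, -0.638, -0.019).
Then the next iterate is (x₁, x₂, x₃)₁ = (0.670, 0.362, -2.019).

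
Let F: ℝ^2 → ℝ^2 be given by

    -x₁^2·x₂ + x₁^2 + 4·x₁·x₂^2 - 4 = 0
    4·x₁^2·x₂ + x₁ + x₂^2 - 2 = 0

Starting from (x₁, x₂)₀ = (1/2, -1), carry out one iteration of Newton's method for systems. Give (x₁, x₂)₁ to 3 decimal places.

At (1/2, -1): F = (-1.500, -1.500).
Jacobian J = [[-2·x₁·x₂ + 2·x₁ + 4·x₂^2, -x₁^2 + 8·x₁·x₂], [8·x₁·x₂ + 1, 4·x₁^2 + 2·x₂]].
At the point, J = [[6.000, -4.250], [-3.000, -1.000]] (det J = -18.750).
Solving J·Δ = −F gives Δ = (-0.260, -0.720).
Then the next iterate is (x₁, x₂)₁ = (0.240, -1.720).

(0.240, -1.720)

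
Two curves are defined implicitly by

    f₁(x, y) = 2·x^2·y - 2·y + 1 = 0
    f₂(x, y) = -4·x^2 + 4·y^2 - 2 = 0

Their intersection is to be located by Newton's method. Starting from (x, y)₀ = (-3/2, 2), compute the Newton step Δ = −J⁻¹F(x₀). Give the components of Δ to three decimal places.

(0.376, -0.595)

At (-3/2, 2): F = (6.000, 5.000).
Jacobian J = [[4·x·y, 2·x^2 - 2], [-8·x, 8·y]].
At the point, J = [[-12.000, 2.500], [12.000, 16.000]] (det J = -222.000).
Solving J·Δ = −F gives Δ = (0.376, -0.595).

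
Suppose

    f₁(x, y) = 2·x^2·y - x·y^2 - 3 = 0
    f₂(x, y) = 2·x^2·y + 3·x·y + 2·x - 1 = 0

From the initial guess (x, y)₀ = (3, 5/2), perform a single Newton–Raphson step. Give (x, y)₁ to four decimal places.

(2.2152, 0.9629)

At (3, 5/2): F = (23.2500, 72.5000).
Jacobian J = [[4·x·y - y^2, 2·x^2 - 2·x·y], [4·x·y + 3·y + 2, 2·x^2 + 3·x]].
At the point, J = [[23.7500, 3.0000], [39.5000, 27.0000]] (det J = 522.7500).
Solving J·Δ = −F gives Δ = (-0.7848, -1.5371).
Then the next iterate is (x, y)₁ = (2.2152, 0.9629).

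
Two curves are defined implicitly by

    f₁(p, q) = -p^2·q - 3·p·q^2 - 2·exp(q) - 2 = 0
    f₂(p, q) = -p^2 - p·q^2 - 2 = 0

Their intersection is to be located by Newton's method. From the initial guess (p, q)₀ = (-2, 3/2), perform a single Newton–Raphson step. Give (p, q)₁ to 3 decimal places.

At (-2, 3/2): F = (-3.46338, -1.500).
Jacobian J = [[-2·p·q - 3·q^2, -p^2 - 6·p·q - 2·exp(q)], [-2·p - q^2, -2·p·q]].
At the point, J = [[-0.750, 5.03662], [1.750, 6.000]] (det J = -13.31409).
Solving J·Δ = −F gives Δ = (-0.993, 0.540).
Then the next iterate is (p, q)₁ = (-2.993, 2.040).

(-2.993, 2.040)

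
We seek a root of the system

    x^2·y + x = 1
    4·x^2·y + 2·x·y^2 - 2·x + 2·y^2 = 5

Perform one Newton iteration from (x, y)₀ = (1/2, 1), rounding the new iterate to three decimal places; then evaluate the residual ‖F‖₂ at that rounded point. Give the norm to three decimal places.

At (1/2, 1): F = (-0.250, -2.000).
Jacobian J = [[2·x·y + 1, x^2], [8·x·y + 2·y^2 - 2, 4·x^2 + 4·x·y + 4·y]].
At the point, J = [[2.000, 0.250], [4.000, 7.000]] (det J = 13.000).
Solving J·Δ = −F gives Δ = (0.096, 0.231).
Then the next iterate is (x, y)₁ = (0.596, 1.231).
Re-evaluating at (0.596, 1.231): F = (0.03327, 0.39412), so ‖F‖₂ = 0.396.

0.396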